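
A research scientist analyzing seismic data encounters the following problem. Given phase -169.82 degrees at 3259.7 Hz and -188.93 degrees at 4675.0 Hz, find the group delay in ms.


Group delay from phase difference:
tau = -d(phi)/d(omega)
d(phi) = -19.11 deg = -0.333532 rad
d(omega) = 2*pi*(4675.0 - 3259.7) = 8892.5922 rad/s
tau = -(-0.333532) / 8892.5922
    = 0.0375 ms

0.0375 ms


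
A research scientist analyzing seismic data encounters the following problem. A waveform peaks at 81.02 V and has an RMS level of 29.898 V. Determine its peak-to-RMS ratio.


Crest factor is the ratio of peak to RMS:
CF = V_peak / V_rms
   = 81.02 / 29.898
   = 2.7099

2.7099


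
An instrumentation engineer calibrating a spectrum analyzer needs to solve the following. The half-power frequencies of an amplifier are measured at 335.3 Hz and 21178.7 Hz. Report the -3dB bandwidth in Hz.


Bandwidth is the difference of -3dB frequencies:
BW = f_high - f_low
   = 21178.7 - 335.3
   = 20843.4 Hz

20843.4 Hz


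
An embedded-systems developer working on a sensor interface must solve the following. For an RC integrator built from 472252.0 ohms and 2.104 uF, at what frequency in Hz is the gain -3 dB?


Cutoff frequency of a first-order RC filter:
fc = 1 / (2 * pi * R * C)
C = 2.104 uF = 2.104e-06 F
fc = 1 / (2 * pi * 472252.0 * 2.104e-06)
   = 1 / 6.2430873254517
   = 0.160177 Hz

0.160177 Hz


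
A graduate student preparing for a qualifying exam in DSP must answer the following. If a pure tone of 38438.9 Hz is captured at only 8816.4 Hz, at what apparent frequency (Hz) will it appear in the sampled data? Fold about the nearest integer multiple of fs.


Compute the nearest integer multiple of fs to the signal:
n = round(38438.9 / 8816.4) = 4
f_alias = |38438.9 - 4 * 8816.4|
        = |38438.9 - 35265.6|
        = 3173.3 Hz

3173.3


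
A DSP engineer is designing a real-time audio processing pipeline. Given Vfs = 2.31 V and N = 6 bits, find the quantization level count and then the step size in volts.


Step 1 — number of quantization levels:
L = 2^N = 2^6 = 64

Step 2 — LSB step size:
delta = Vfs / L
      = 2.31 / 64
      = 0.03609375 V

Levels = 64; step size = 0.03609375 V


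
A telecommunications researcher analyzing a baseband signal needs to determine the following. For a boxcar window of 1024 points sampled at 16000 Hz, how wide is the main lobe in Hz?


Main lobe width for a rectangular window:
Width = 2 * fs / N
      = 2 * 16000 / 1024
      = 32000 / 1024
      = 31.25 Hz

31.25 Hz


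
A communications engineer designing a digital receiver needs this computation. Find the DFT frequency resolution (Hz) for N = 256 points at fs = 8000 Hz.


DFT frequency resolution:
df = fs / N
   = 8000 / 256
   = 31.25 Hz

31.25 Hz


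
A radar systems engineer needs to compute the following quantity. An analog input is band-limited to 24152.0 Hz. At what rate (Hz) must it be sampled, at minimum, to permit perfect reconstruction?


The Nyquist rate is twice the maximum frequency component.
fs_min = 2 * fmax
      = 2 * 24152.0
      = 48304.0 Hz

48304.0


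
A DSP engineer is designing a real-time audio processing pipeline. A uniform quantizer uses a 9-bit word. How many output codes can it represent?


Number of quantization levels = 2^N
= 2^9
= 512

512


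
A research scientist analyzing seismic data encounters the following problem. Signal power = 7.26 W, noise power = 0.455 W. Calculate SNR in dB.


SNR in decibels:
SNR = 10 * log10(Ps / Pn)
    = 10 * log10(7.26 / 0.455)
    = 10 * log10(15.956)
    = 10 * 1.2029
    = 12.03 dB

12.03 dB


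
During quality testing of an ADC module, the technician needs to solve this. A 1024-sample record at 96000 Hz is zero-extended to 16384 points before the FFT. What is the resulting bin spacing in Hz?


Frequency resolution after zero-padding:
N_padded = 1024 * 16 = 16384
df = fs / N_padded
   = 96000 / 16384
   = 5.8594 Hz

5.8594 Hz


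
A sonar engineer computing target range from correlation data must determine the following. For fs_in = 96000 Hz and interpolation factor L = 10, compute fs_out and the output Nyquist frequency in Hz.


Step 1 — output sample rate after interpolation by L:
fs_out = L * fs_in = 10 * 96000 = 960000 Hz

Step 2 — Nyquist frequency of the output stream:
f_Nyq = fs_out / 2 = 960000 / 2 = 480000.0 Hz

fs_out = 960000 Hz; f_Nyquist = 480000.0 Hz


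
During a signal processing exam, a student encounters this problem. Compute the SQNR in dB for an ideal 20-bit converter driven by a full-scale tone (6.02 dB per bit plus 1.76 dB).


Theoretical SNR for a full-scale sinusoid:
SNR = 6.02 * N + 1.76
    = 6.02 * 20 + 1.76
    = 120.4 + 1.76
    = 122.16 dB

122.16 dB


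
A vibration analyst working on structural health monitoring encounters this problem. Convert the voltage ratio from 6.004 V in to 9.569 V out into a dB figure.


Voltage gain in dB:
G = 20 * log10(Vout / Vin)
  = 20 * log10(9.569 / 6.004)
  = 20 * log10(1.593771)
  = 20 * 0.202426
  = 4.05 dB

4.05 dB


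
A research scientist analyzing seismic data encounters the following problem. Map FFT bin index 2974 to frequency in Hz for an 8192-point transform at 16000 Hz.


Frequency of DFT bin k:
f_k = k * fs / N
    = 2974 * 16000 / 8192
    = 47584000 / 8192
    = 5808.594 Hz

5808.594 Hz


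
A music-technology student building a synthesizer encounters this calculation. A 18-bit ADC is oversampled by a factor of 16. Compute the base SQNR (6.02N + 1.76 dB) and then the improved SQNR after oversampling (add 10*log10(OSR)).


Step 1 — baseline SQNR at Nyquist:
SQNR_base = 6.02*N + 1.76
          = 6.02*18 + 1.76
          = 110.12 dB

Step 2 — oversampling processing gain:
G = 10*log10(OSR) = 10*log10(16) = 12.04 dB

Step 3 — total:
SQNR_total = 110.12 + 12.04 = 122.16 dB

Base SQNR = 110.12 dB; oversampled SQNR = 122.16 dB


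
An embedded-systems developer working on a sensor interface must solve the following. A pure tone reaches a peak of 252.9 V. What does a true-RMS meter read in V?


RMS voltage for a sinusoidal waveform:
V_rms = V_peak / sqrt(2)
      = 252.9 / 1.414214
      = 178.827 V

178.827 V


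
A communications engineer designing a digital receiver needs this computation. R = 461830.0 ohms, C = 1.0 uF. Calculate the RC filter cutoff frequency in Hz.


Cutoff frequency of a first-order RC filter:
fc = 1 / (2 * pi * R * C)
C = 1.0 uF = 1e-06 F
fc = 1 / (2 * pi * 461830.0 * 1e-06)
   = 1 / 2.9017634704147
   = 0.344618 Hz

0.344618 Hz


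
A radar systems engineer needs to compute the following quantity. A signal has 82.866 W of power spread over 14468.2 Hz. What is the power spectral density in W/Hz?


Power spectral density:
PSD = P / BW
    = 82.866 / 14468.2
    = 0.00572746 W/Hz

0.00572746 W/Hz


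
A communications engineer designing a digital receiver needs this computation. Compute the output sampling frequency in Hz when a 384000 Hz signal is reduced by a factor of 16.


Decimation reduces the sample rate:
fs_out = fs_in / M
       = 384000 / 16
       = 24000.0 Hz

24000.0 Hz


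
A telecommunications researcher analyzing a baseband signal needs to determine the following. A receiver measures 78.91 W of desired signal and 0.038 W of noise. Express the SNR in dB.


SNR in decibels:
SNR = 10 * log10(Ps / Pn)
    = 10 * log10(78.91 / 0.038)
    = 10 * log10(2076.5789)
    = 10 * 3.3173
    = 33.17 dB

33.17 dB


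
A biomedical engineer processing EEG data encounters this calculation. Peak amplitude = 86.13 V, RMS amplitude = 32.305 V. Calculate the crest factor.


Crest factor is the ratio of peak to RMS:
CF = V_peak / V_rms
   = 86.13 / 32.305
   = 2.6662

2.6662


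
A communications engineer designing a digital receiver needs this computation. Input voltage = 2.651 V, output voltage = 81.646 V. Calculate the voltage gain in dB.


Voltage gain in dB:
G = 20 * log10(Vout / Vin)
  = 20 * log10(81.646 / 2.651)
  = 20 * log10(30.798189)
  = 20 * 1.488525
  = 29.77 dB

29.77 dB


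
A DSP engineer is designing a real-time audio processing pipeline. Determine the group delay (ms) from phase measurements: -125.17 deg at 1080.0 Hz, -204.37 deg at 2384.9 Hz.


Group delay from phase difference:
tau = -d(phi)/d(omega)
d(phi) = -79.2 deg = -1.382301 rad
d(omega) = 2*pi*(2384.9 - 1080.0) = 8198.9285 rad/s
tau = -(-1.382301) / 8198.9285
    = 0.1686 ms

0.1686 ms


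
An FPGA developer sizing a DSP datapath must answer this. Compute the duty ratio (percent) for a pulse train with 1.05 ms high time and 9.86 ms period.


Duty cycle as a percentage:
DC = (t_on / T) * 100
   = (1.05 / 9.86) * 100
   = 0.106491 * 100
   = 10.65 %

10.65 %


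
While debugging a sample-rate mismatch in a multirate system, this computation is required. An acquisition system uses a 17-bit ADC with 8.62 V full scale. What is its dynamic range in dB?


Dynamic range from full-scale to LSB:
V_min = V_max / 2^bits = 8.62 / 2^17
DR = 20 * log10(V_max / V_min)
   = 20 * log10(2^17)
   = 20 * 17 * log10(2)
   = 102.35 dB

102.35 dB


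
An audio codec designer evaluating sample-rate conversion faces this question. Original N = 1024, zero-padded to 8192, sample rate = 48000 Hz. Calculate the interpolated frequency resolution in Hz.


Frequency resolution after zero-padding:
N_padded = 1024 * 8 = 8192
df = fs / N_padded
   = 48000 / 8192
   = 5.8594 Hz

5.8594 Hz


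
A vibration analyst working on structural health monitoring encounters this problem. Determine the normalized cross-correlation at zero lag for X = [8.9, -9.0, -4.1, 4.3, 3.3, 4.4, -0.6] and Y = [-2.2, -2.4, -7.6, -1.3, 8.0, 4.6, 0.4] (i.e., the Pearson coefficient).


Pearson correlation coefficient (population):
r = cov(X,Y) / (std(X) * std(Y))
Mean X = 1.0286, Mean Y = -0.0714
Cov(X,Y) = 10.643469
Std(X) = 5.589714, Std(Y) = 4.710691
r = 0.4042

0.4042


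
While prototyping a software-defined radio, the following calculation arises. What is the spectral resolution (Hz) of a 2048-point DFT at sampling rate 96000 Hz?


DFT frequency resolution:
df = fs / N
   = 96000 / 2048
   = 46.875 Hz

46.875 Hz


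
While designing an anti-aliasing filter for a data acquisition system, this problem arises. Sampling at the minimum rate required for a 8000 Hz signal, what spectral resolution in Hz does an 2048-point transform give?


Step 1 — Nyquist sampling rate:
fs = 2 * fmax = 2 * 8000 = 16000 Hz

Step 2 — DFT bin spacing:
df = fs / N = 16000 / 2048 = 7.8125 Hz

7.8125 Hz


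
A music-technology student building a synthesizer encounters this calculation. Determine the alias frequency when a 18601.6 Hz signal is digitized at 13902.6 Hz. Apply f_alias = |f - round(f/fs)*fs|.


Compute the nearest integer multiple of fs to the signal:
n = round(18601.6 / 13902.6) = 1
f_alias = |18601.6 - 1 * 13902.6|
        = |18601.6 - 13902.6|
        = 4699.0 Hz

4699.0


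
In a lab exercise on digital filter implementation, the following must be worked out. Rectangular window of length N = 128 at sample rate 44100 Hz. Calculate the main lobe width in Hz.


Main lobe width for a rectangular window:
Width = 2 * fs / N
      = 2 * 44100 / 128
      = 88200 / 128
      = 689.062 Hz

689.062 Hz


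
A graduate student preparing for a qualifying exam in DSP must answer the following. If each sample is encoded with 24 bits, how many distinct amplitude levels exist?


Number of quantization levels = 2^N
= 2^24
= 16777216

16777216


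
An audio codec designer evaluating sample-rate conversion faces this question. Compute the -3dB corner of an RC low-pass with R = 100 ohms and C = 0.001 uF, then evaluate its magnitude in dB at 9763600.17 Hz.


Step 1 — cutoff frequency:
fc = 1 / (2*pi*R*C)
C = 0.001 uF = 1e-09 F
fc = 1 / (2*pi*100*1e-09)
   = 1591549.431 Hz

Step 2 — magnitude at f = 9763600.17 Hz:
|H(f)| = 1 / sqrt(1 + (f/fc)^2)
f/fc = 9763600.17 / 1591549.431 = 6.134651
|H| = 1 / sqrt(1 + 37.633943) = 0.160885
|H|_dB = 20*log10(0.160885) = -15.87 dB

fc = 1591549.431 Hz; |H(9763600.17 Hz)| = -15.87 dB


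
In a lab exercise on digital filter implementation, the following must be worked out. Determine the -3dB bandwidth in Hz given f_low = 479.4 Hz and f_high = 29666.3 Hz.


Bandwidth is the difference of -3dB frequencies:
BW = f_high - f_low
   = 29666.3 - 479.4
   = 29186.9 Hz

29186.9 Hz


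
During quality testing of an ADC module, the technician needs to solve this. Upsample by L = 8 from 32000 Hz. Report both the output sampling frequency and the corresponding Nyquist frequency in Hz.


Step 1 — output sample rate after interpolation by L:
fs_out = L * fs_in = 8 * 32000 = 256000 Hz

Step 2 — Nyquist frequency of the output stream:
f_Nyq = fs_out / 2 = 256000 / 2 = 128000.0 Hz

fs_out = 256000 Hz; f_Nyquist = 128000.0 Hz


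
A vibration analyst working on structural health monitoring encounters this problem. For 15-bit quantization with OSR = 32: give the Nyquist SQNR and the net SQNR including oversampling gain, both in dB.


Step 1 — baseline SQNR at Nyquist:
SQNR_base = 6.02*N + 1.76
          = 6.02*15 + 1.76
          = 92.06 dB

Step 2 — oversampling processing gain:
G = 10*log10(OSR) = 10*log10(32) = 15.05 dB

Step 3 — total:
SQNR_total = 92.06 + 15.05 = 107.11 dB

Base SQNR = 92.06 dB; oversampled SQNR = 107.11 dB


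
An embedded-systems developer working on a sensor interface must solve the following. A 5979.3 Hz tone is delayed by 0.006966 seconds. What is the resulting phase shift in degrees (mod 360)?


Phase shift from frequency and time delay:
phi = 360 * f * t_delay
    = 360 * 5979.3 * 0.006966
    = 14994.65 degrees
    mod 360 = 234.65 degrees

234.65 degrees


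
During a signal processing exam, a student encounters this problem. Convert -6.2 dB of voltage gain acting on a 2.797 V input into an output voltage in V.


Output voltage from dB gain:
V_out = V_in * 10^(gain_dB / 20)
      = 2.797 * 10^(-6.2 / 20)
      = 2.797 * 0.489779
      = 1.3699 V

1.3699 V


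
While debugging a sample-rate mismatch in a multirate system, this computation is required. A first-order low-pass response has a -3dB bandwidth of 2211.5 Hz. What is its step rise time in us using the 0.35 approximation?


Rise time from bandwidth relationship:
tr = 0.35 / BW
   = 0.35 / 2211.5
   = 0.000158263622 s
   = 158.2636 us

158.2636 us


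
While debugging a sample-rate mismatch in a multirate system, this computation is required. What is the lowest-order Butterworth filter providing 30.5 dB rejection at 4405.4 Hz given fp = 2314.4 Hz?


Butterworth filter order formula:
n = log10(10^(A/10) - 1) / (2 * log10(f_stop/f_pass))
10^(30.5/10) - 1 = 1121.0185
f_stop/f_pass = 4405.4 / 2314.4 = 1.9035
n = 5.4546 -> ceil = 6

6


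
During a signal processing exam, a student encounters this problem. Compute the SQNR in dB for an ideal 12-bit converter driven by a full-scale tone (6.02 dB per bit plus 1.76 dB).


Theoretical SNR for a full-scale sinusoid:
SNR = 6.02 * N + 1.76
    = 6.02 * 12 + 1.76
    = 72.24 + 1.76
    = 74.0 dB

74.0 dB


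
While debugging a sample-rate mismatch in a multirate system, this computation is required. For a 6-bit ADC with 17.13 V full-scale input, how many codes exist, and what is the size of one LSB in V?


Step 1 — number of quantization levels:
L = 2^N = 2^6 = 64

Step 2 — LSB step size:
delta = Vfs / L
      = 17.13 / 64
      = 0.26765625 V

Levels = 64; step size = 0.26765625 V


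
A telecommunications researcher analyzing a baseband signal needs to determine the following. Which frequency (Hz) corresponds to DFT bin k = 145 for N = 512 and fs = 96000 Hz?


Frequency of DFT bin k:
f_k = k * fs / N
    = 145 * 96000 / 512
    = 13920000 / 512
    = 27187.5 Hz

27187.5 Hz


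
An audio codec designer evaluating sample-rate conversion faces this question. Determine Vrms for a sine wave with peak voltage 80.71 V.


RMS voltage for a sinusoidal waveform:
V_rms = V_peak / sqrt(2)
      = 80.71 / 1.414214
      = 57.071 V

57.071 V


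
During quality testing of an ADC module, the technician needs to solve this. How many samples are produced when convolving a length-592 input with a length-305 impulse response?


Linear convolution output length:
L = N + M - 1
  = 592 + 305 - 1
  = 896 samples

896


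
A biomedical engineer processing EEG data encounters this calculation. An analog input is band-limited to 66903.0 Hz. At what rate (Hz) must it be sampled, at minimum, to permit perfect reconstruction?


The Nyquist rate is twice the maximum frequency component.
fs_min = 2 * fmax
      = 2 * 66903.0
      = 133806.0 Hz

133806.0


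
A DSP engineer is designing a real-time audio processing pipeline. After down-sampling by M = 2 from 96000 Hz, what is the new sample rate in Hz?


Decimation reduces the sample rate:
fs_out = fs_in / M
       = 96000 / 2
       = 48000.0 Hz

48000.0 Hz


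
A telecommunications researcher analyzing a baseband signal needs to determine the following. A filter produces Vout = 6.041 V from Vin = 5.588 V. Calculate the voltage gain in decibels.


Voltage gain in dB:
G = 20 * log10(Vout / Vin)
  = 20 * log10(6.041 / 5.588)
  = 20 * log10(1.081067)
  = 20 * 0.033852
  = 0.68 dB

0.68 dB


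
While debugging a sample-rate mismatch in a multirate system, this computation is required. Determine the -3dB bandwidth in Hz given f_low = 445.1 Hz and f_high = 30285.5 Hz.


Bandwidth is the difference of -3dB frequencies:
BW = f_high - f_low
   = 30285.5 - 445.1
   = 29840.4 Hz

29840.4 Hz


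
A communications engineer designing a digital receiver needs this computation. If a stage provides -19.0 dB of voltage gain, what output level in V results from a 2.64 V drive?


Output voltage from dB gain:
V_out = V_in * 10^(gain_dB / 20)
      = 2.64 * 10^(-19.0 / 20)
      = 2.64 * 0.112202
      = 0.2962 V

0.2962 V


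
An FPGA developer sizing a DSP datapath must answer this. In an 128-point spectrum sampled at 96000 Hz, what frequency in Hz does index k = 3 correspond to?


Frequency of DFT bin k:
f_k = k * fs / N
    = 3 * 96000 / 128
    = 288000 / 128
    = 2250.0 Hz

2250.0 Hz


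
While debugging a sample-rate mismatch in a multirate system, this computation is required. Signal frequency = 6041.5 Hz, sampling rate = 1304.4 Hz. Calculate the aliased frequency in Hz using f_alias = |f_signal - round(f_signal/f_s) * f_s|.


Compute the nearest integer multiple of fs to the signal:
n = round(6041.5 / 1304.4) = 5
f_alias = |6041.5 - 5 * 1304.4|
        = |6041.5 - 6522.0|
        = 480.5 Hz

480.5


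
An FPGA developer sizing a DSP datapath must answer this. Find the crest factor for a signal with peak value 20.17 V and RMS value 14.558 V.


Crest factor is the ratio of peak to RMS:
CF = V_peak / V_rms
   = 20.17 / 14.558
   = 1.3855

1.3855


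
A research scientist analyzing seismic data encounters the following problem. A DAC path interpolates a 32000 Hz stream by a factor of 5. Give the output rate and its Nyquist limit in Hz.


Step 1 — output sample rate after interpolation by L:
fs_out = L * fs_in = 5 * 32000 = 160000 Hz

Step 2 — Nyquist frequency of the output stream:
f_Nyq = fs_out / 2 = 160000 / 2 = 80000.0 Hz

fs_out = 160000 Hz; f_Nyquist = 80000.0 Hz


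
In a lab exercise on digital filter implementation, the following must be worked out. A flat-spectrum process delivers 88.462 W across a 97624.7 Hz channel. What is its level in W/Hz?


Power spectral density:
PSD = P / BW
    = 88.462 / 97624.7
    = 0.00090614 W/Hz

0.00090614 W/Hz


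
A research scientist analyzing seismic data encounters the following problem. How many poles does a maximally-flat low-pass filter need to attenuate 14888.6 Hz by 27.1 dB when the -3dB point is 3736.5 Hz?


Butterworth filter order formula:
n = log10(10^(A/10) - 1) / (2 * log10(f_stop/f_pass))
10^(27.1/10) - 1 = 511.8614
f_stop/f_pass = 14888.6 / 3736.5 = 3.9846
n = 2.2562 -> ceil = 3

3


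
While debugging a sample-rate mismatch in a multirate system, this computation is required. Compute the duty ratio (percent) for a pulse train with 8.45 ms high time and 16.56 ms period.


Duty cycle as a percentage:
DC = (t_on / T) * 100
   = (8.45 / 16.56) * 100
   = 0.510266 * 100
   = 51.03 %

51.03 %


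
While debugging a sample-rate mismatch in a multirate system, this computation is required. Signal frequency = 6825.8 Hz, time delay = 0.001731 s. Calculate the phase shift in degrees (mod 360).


Phase shift from frequency and time delay:
phi = 360 * f * t_delay
    = 360 * 6825.8 * 0.001731
    = 4253.57 degrees
    mod 360 = 293.57 degrees

293.57 degrees


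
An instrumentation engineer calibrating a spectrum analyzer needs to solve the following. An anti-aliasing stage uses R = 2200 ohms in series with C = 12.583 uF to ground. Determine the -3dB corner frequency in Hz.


Cutoff frequency of a first-order RC filter:
fc = 1 / (2 * pi * R * C)
C = 12.583 uF = 1.2583e-05 F
fc = 1 / (2 * pi * 2200 * 1.2583e-05)
   = 1 / 0.17393490558453
   = 5.749277 Hz

5.749277 Hz


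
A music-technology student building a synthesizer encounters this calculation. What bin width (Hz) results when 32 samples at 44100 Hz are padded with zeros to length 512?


Frequency resolution after zero-padding:
N_padded = 32 * 16 = 512
df = fs / N_padded
   = 44100 / 512
   = 86.1328 Hz

86.1328 Hz


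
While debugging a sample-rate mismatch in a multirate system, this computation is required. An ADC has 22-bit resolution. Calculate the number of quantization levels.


Number of quantization levels = 2^N
= 2^22
= 4194304

4194304


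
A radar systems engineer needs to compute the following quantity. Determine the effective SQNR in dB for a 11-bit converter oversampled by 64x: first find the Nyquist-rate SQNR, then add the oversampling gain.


Step 1 — baseline SQNR at Nyquist:
SQNR_base = 6.02*N + 1.76
          = 6.02*11 + 1.76
          = 67.98 dB

Step 2 — oversampling processing gain:
G = 10*log10(OSR) = 10*log10(64) = 18.06 dB

Step 3 — total:
SQNR_total = 67.98 + 18.06 = 86.04 dB

Base SQNR = 67.98 dB; oversampled SQNR = 86.04 dB


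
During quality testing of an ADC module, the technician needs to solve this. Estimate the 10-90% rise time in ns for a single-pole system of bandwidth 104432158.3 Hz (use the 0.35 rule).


Rise time from bandwidth relationship:
tr = 0.35 / BW
   = 0.35 / 104432158.3
   = 3.351458073e-09 s
   = 3.3515 ns

3.3515 ns


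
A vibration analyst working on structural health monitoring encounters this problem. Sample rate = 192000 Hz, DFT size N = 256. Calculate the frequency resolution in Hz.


DFT frequency resolution:
df = fs / N
   = 192000 / 256
   = 750.0 Hz

750.0 Hz


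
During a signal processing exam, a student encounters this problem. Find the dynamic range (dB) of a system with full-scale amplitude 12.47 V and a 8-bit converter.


Dynamic range from full-scale to LSB:
V_min = V_max / 2^bits = 12.47 / 2^8
DR = 20 * log10(V_max / V_min)
   = 20 * log10(2^8)
   = 20 * 8 * log10(2)
   = 48.16 dB

48.16 dB


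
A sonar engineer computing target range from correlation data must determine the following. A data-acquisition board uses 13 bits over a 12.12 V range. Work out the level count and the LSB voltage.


Step 1 — number of quantization levels:
L = 2^N = 2^13 = 8192

Step 2 — LSB step size:
delta = Vfs / L
      = 12.12 / 8192
      = 0.00147949 V

Levels = 8192; step size = 0.00147949 V


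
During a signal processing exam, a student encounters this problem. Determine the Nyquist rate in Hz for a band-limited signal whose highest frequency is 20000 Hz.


The Nyquist rate is twice the maximum frequency component.
fs_min = 2 * fmax
      = 2 * 20000
      = 40000 Hz

40000


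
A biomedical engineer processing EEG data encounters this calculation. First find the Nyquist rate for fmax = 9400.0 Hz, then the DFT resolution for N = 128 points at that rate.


Step 1 — Nyquist sampling rate:
fs = 2 * fmax = 2 * 9400.0 = 18800.0 Hz

Step 2 — DFT bin spacing:
df = fs / N = 18800.0 / 128 = 146.875 Hz

146.875 Hz


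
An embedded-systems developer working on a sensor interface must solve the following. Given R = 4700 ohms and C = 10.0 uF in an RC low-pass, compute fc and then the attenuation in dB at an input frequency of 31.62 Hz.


Step 1 — cutoff frequency:
fc = 1 / (2*pi*R*C)
C = 10.0 uF = 1e-05 F
fc = 1 / (2*pi*4700*1e-05)
   = 3.38628 Hz

Step 2 — magnitude at f = 31.62 Hz:
|H(f)| = 1 / sqrt(1 + (f/fc)^2)
f/fc = 31.62 / 3.38628 = 9.33768
|H| = 1 / sqrt(1 + 87.192268) = 0.1064841
|H|_dB = 20*log10(0.1064841) = -19.45 dB

fc = 3.38628 Hz; |H(31.62 Hz)| = -19.45 dB


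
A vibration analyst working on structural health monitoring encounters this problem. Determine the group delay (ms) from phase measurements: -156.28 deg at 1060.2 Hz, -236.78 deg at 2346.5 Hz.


Group delay from phase difference:
tau = -d(phi)/d(omega)
d(phi) = -80.5 deg = -1.40499 rad
d(omega) = 2*pi*(2346.5 - 1060.2) = 8082.0613 rad/s
tau = -(-1.40499) / 8082.0613
    = 0.1738 ms

0.1738 ms


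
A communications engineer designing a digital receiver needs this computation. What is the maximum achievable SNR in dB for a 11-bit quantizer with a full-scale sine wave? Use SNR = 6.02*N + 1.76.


Theoretical SNR for a full-scale sinusoid:
SNR = 6.02 * N + 1.76
    = 6.02 * 11 + 1.76
    = 66.22 + 1.76
    = 67.98 dB

67.98 dB


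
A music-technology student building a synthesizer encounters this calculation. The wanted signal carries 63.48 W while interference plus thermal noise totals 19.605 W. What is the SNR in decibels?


SNR in decibels:
SNR = 10 * log10(Ps / Pn)
    = 10 * log10(63.48 / 19.605)
    = 10 * log10(3.2379)
    = 10 * 0.5103
    = 5.1 dB

5.1 dB


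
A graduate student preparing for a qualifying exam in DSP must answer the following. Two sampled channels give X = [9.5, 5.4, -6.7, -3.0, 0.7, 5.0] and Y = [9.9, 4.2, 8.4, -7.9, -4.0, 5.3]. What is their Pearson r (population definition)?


Pearson correlation coefficient (population):
r = cov(X,Y) / (std(X) * std(Y))
Mean X = 1.8167, Mean Y = 2.65
Cov(X,Y) = 13.160833
Std(X) = 5.461812, Std(Y) = 6.462391
r = 0.3729

0.3729


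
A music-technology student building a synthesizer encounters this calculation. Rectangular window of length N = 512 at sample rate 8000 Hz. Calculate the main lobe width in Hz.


Main lobe width for a rectangular window:
Width = 2 * fs / N
      = 2 * 8000 / 512
      = 16000 / 512
      = 31.25 Hz

31.25 Hz


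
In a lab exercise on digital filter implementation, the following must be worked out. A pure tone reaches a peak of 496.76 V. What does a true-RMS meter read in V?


RMS voltage for a sinusoidal waveform:
V_rms = V_peak / sqrt(2)
      = 496.76 / 1.414214
      = 351.262 V

351.262 V


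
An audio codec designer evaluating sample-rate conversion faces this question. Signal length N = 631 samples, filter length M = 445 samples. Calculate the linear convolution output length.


Linear convolution output length:
L = N + M - 1
  = 631 + 445 - 1
  = 1075 samples

1075


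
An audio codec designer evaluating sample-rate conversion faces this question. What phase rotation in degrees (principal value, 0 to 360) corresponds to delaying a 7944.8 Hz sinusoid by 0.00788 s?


Phase shift from frequency and time delay:
phi = 360 * f * t_delay
    = 360 * 7944.8 * 0.00788
    = 22537.81 degrees
    mod 360 = 217.81 degrees

217.81 degrees


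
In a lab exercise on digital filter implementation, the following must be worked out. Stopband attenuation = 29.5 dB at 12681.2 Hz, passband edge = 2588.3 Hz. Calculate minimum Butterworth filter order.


Butterworth filter order formula:
n = log10(10^(A/10) - 1) / (2 * log10(f_stop/f_pass))
10^(29.5/10) - 1 = 890.2509
f_stop/f_pass = 12681.2 / 2588.3 = 4.8994
n = 2.1369 -> ceil = 3

3


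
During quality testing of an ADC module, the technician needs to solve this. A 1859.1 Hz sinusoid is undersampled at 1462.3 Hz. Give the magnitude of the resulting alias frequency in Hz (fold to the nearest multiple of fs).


Compute the nearest integer multiple of fs to the signal:
n = round(1859.1 / 1462.3) = 1
f_alias = |1859.1 - 1 * 1462.3|
        = |1859.1 - 1462.3|
        = 396.8 Hz

396.8


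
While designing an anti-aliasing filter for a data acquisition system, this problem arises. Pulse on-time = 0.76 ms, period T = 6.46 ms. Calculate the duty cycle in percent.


Duty cycle as a percentage:
DC = (t_on / T) * 100
   = (0.76 / 6.46) * 100
   = 0.117647 * 100
   = 11.76 %

11.76 %


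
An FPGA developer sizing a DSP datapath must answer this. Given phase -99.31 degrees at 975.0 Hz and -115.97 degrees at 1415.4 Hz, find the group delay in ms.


Group delay from phase difference:
tau = -d(phi)/d(omega)
d(phi) = -16.66 deg = -0.290772 rad
d(omega) = 2*pi*(1415.4 - 975.0) = 2767.1148 rad/s
tau = -(-0.290772) / 2767.1148
    = 0.1051 ms

0.1051 ms


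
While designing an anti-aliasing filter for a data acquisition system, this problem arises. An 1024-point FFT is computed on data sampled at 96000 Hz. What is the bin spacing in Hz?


DFT frequency resolution:
df = fs / N
   = 96000 / 1024
   = 93.75 Hz

93.75 Hz


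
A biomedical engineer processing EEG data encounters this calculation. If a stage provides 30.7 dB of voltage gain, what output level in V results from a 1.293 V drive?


Output voltage from dB gain:
V_out = V_in * 10^(gain_dB / 20)
      = 1.293 * 10^(30.7 / 20)
      = 1.293 * 34.276779
      = 44.3199 V

44.3199 V


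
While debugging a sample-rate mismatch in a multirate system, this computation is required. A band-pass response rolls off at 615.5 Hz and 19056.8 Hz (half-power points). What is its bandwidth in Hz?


Bandwidth is the difference of -3dB frequencies:
BW = f_high - f_low
   = 19056.8 - 615.5
   = 18441.3 Hz

18441.3 Hz


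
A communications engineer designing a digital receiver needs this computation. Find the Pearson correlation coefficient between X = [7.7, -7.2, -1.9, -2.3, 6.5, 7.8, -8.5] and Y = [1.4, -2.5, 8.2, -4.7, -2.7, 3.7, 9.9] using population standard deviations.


Pearson correlation coefficient (population):
r = cov(X,Y) / (std(X) * std(Y))
Mean X = 0.3, Mean Y = 1.9
Cov(X,Y) = -7.545714
Std(X) = 6.488892, Std(Y) = 5.227127
r = -0.2225

-0.2225


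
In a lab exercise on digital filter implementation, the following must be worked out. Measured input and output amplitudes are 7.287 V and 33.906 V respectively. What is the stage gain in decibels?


Voltage gain in dB:
G = 20 * log10(Vout / Vin)
  = 20 * log10(33.906 / 7.287)
  = 20 * log10(4.652944)
  = 20 * 0.667728
  = 13.35 dB

13.35 dB


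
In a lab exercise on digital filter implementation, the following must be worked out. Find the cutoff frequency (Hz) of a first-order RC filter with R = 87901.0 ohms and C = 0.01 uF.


Cutoff frequency of a first-order RC filter:
fc = 1 / (2 * pi * R * C)
C = 0.01 uF = 1e-08 F
fc = 1 / (2 * pi * 87901.0 * 1e-08)
   = 1 / 0.0055229827168639
   = 181.061584 Hz

181.061584 Hz


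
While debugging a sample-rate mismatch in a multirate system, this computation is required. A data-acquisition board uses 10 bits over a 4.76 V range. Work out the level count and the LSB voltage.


Step 1 — number of quantization levels:
L = 2^N = 2^10 = 1024

Step 2 — LSB step size:
delta = Vfs / L
      = 4.76 / 1024
      = 0.00464844 V

Levels = 1024; step size = 0.00464844 V


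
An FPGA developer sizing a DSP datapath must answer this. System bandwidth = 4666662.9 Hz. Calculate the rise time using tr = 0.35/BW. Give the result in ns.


Rise time from bandwidth relationship:
tr = 0.35 / BW
   = 0.35 / 4666662.9
   = 7.500006054e-08 s
   = 75.0001 ns

75.0001 ns


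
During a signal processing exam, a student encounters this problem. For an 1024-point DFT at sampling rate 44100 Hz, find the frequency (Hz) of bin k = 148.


Frequency of DFT bin k:
f_k = k * fs / N
    = 148 * 44100 / 1024
    = 6526800 / 1024
    = 6373.828 Hz

6373.828 Hz


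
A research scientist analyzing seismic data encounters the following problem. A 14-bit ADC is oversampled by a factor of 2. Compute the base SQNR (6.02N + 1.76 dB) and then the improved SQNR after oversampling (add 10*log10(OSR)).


Step 1 — baseline SQNR at Nyquist:
SQNR_base = 6.02*N + 1.76
          = 6.02*14 + 1.76
          = 86.04 dB

Step 2 — oversampling processing gain:
G = 10*log10(OSR) = 10*log10(2) = 3.01 dB

Step 3 — total:
SQNR_total = 86.04 + 3.01 = 89.05 dB

Base SQNR = 86.04 dB; oversampled SQNR = 89.05 dB


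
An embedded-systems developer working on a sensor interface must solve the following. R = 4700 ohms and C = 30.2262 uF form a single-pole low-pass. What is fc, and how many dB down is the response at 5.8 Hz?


Step 1 — cutoff frequency:
fc = 1 / (2*pi*R*C)
C = 30.2262 uF = 3.02262e-05 F
fc = 1 / (2*pi*4700*3.02262e-05)
   = 1.12031 Hz

Step 2 — magnitude at f = 5.8 Hz:
|H(f)| = 1 / sqrt(1 + (f/fc)^2)
f/fc = 5.8 / 1.12031 = 5.177138
|H| = 1 / sqrt(1 + 26.802758) = 0.1896514
|H|_dB = 20*log10(0.1896514) = -14.44 dB

fc = 1.12031 Hz; |H(5.8 Hz)| = -14.44 dB


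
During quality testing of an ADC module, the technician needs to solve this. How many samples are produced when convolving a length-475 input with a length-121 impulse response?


Linear convolution output length:
L = N + M - 1
  = 475 + 121 - 1
  = 595 samples

595


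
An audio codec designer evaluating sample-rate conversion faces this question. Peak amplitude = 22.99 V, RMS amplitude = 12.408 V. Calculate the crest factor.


Crest factor is the ratio of peak to RMS:
CF = V_peak / V_rms
   = 22.99 / 12.408
   = 1.8528

1.8528


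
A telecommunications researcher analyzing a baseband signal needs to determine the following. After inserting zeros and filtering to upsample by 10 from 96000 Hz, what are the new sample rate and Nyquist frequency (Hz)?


Step 1 — output sample rate after interpolation by L:
fs_out = L * fs_in = 10 * 96000 = 960000 Hz

Step 2 — Nyquist frequency of the output stream:
f_Nyq = fs_out / 2 = 960000 / 2 = 480000.0 Hz

fs_out = 960000 Hz; f_Nyquist = 480000.0 Hz


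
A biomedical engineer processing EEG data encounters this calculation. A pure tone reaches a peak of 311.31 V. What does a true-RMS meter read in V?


RMS voltage for a sinusoidal waveform:
V_rms = V_peak / sqrt(2)
      = 311.31 / 1.414214
      = 220.129 V

220.129 V


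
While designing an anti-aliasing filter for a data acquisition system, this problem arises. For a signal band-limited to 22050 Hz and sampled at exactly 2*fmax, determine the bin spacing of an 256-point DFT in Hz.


Step 1 — Nyquist sampling rate:
fs = 2 * fmax = 2 * 22050 = 44100 Hz

Step 2 — DFT bin spacing:
df = fs / N = 44100 / 256 = 172.2656 Hz

172.2656 Hz


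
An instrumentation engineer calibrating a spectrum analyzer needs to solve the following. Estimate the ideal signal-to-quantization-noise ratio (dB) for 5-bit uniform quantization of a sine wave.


Theoretical SNR for a full-scale sinusoid:
SNR = 6.02 * N + 1.76
    = 6.02 * 5 + 1.76
    = 30.1 + 1.76
    = 31.86 dB

31.86 dB


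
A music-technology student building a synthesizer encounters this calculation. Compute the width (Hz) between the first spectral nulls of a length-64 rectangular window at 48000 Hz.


Main lobe width for a rectangular window:
Width = 2 * fs / N
      = 2 * 48000 / 64
      = 96000 / 64
      = 1500.0 Hz

1500.0 Hz


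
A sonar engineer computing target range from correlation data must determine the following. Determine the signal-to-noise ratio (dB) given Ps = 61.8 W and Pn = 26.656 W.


SNR in decibels:
SNR = 10 * log10(Ps / Pn)
    = 10 * log10(61.8 / 26.656)
    = 10 * log10(2.3184)
    = 10 * 0.3652
    = 3.65 dB

3.65 dB


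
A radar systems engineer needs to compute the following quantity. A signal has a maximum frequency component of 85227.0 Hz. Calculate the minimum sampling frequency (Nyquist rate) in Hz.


The Nyquist rate is twice the maximum frequency component.
fs_min = 2 * fmax
      = 2 * 85227.0
      = 170454.0 Hz

170454.0


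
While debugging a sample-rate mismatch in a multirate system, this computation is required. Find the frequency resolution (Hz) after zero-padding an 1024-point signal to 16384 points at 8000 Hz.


Frequency resolution after zero-padding:
N_padded = 1024 * 16 = 16384
df = fs / N_padded
   = 8000 / 16384
   = 0.4883 Hz

0.4883 Hz


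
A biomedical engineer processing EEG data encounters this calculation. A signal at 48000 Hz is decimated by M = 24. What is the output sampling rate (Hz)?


Decimation reduces the sample rate:
fs_out = fs_in / M
       = 48000 / 24
       = 2000.0 Hz

2000.0 Hz


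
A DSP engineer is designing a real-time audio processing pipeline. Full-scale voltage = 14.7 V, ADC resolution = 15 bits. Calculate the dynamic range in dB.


Dynamic range from full-scale to LSB:
V_min = V_max / 2^bits = 14.7 / 2^15
DR = 20 * log10(V_max / V_min)
   = 20 * log10(2^15)
   = 20 * 15 * log10(2)
   = 90.31 dB

90.31 dB


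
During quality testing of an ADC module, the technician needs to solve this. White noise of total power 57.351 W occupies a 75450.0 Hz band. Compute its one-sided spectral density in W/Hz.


Power spectral density:
PSD = P / BW
    = 57.351 / 75450.0
    = 0.00076012 W/Hz

0.00076012 W/Hz


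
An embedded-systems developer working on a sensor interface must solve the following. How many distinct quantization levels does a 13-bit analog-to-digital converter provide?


Number of quantization levels = 2^N
= 2^13
= 8192

8192


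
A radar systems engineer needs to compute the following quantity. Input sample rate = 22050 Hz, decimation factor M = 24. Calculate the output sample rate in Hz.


Decimation reduces the sample rate:
fs_out = fs_in / M
       = 22050 / 24
       = 918.75 Hz

918.75 Hz


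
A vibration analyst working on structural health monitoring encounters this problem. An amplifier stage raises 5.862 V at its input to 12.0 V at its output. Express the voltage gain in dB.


Voltage gain in dB:
G = 20 * log10(Vout / Vin)
  = 20 * log10(12.0 / 5.862)
  = 20 * log10(2.047083)
  = 20 * 0.311135
  = 6.22 dB

6.22 dB


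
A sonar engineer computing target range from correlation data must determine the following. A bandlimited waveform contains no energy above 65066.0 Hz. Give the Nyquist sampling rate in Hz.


The Nyquist rate is twice the maximum frequency component.
fs_min = 2 * fmax
      = 2 * 65066.0
      = 130132.0 Hz

130132.0


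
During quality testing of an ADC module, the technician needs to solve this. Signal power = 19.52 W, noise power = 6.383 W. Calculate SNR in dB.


SNR in decibels:
SNR = 10 * log10(Ps / Pn)
    = 10 * log10(19.52 / 6.383)
    = 10 * log10(3.0581)
    = 10 * 0.4855
    = 4.85 dB

4.85 dB


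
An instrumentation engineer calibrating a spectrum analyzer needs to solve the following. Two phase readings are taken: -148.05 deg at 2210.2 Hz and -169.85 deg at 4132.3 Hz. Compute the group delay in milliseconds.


Group delay from phase difference:
tau = -d(phi)/d(omega)
d(phi) = -21.8 deg = -0.380482 rad
d(omega) = 2*pi*(4132.3 - 2210.2) = 12076.9105 rad/s
tau = -(-0.380482) / 12076.9105
    = 0.0315 ms

0.0315 ms


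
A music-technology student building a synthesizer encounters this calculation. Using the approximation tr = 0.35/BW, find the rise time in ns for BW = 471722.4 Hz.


Rise time from bandwidth relationship:
tr = 0.35 / BW
   = 0.35 / 471722.4
   = 7.419617979e-07 s
   = 741.9618 ns

741.9618 ns


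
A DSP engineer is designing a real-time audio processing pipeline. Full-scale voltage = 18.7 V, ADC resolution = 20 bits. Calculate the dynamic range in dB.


Dynamic range from full-scale to LSB:
V_min = V_max / 2^bits = 18.7 / 2^20
DR = 20 * log10(V_max / V_min)
   = 20 * log10(2^20)
   = 20 * 20 * log10(2)
   = 120.41 dB

120.41 dB
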